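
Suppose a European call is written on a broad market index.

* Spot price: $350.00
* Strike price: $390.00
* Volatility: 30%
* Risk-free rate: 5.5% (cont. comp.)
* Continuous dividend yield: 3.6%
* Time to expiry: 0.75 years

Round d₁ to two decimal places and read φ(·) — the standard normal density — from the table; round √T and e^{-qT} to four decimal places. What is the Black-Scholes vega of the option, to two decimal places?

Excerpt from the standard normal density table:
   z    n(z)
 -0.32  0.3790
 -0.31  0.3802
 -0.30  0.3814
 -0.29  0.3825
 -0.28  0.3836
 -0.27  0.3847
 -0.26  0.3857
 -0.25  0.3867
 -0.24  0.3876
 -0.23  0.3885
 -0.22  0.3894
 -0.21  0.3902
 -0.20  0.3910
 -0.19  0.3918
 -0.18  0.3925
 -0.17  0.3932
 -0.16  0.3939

114.62

T = 0.75;  σ√T = 0.2598
d₁ = [ln(350/390) + (0.055 − 0.036 + 0.3²/2)·0.75] / 0.2598 = [-0.1082 + 0.0480] / 0.2598 = -0.2318 ⇒ -0.23
√T = √0.75 = 0.8660
φ(d₁) = φ(-0.23) = 0.3885
e^(−qT) = e^(−0.036·0.75) = 0.9734
vega = S·e^(−qT)·φ(d₁)·√T = 350·0.9734·0.3885·0.8660 = 114.6221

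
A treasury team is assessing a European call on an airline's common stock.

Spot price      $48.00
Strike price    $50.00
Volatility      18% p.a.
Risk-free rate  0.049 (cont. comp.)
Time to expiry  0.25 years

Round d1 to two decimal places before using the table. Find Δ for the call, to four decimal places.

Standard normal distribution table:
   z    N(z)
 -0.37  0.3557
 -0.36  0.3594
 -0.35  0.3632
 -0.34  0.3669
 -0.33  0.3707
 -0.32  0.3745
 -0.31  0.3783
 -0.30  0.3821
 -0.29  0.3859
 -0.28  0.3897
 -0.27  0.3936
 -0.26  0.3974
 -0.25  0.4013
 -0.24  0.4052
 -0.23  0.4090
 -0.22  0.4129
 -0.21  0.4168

σ√T = 0.18·√0.25 = 0.0900
d₁ = [ln(48/50) + (0.049 + 0.18²/2)·0.25] / 0.0900 = [-0.0408 + 0.0163] / 0.0900 = -0.2725 ⇒ -0.27
N(d₁) = N(-0.27) = 0.3936
Δ_call = N(d₁) = 0.3936

0.3936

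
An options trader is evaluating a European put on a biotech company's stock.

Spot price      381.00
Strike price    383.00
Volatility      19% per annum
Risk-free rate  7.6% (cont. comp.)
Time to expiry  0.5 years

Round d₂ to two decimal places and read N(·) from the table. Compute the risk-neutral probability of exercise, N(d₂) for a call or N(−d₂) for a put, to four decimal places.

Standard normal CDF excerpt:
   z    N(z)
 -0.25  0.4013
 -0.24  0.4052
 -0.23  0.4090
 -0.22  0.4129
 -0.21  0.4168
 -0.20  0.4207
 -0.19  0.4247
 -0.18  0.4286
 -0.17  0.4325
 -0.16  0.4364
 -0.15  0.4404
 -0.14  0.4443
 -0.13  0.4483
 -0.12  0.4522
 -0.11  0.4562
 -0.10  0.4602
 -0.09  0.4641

0.4286

σ√T = 0.19·√0.5 = 0.1344
ln(S/K) + (r + σ²/2)T = ln(381/383) + (0.076 + 0.19²/2)·0.5 = -0.0052 + 0.0470 = 0.0418
d₁ = 0.0418 / 0.1344 = 0.3110 → 0.31
d₂ = d₁ − σ√T = 0.3110 − 0.1344 = 0.1767 → 0.18
Risk-neutral Pr[S_T < K] = N(−d₂) = N(-0.18) = 0.4286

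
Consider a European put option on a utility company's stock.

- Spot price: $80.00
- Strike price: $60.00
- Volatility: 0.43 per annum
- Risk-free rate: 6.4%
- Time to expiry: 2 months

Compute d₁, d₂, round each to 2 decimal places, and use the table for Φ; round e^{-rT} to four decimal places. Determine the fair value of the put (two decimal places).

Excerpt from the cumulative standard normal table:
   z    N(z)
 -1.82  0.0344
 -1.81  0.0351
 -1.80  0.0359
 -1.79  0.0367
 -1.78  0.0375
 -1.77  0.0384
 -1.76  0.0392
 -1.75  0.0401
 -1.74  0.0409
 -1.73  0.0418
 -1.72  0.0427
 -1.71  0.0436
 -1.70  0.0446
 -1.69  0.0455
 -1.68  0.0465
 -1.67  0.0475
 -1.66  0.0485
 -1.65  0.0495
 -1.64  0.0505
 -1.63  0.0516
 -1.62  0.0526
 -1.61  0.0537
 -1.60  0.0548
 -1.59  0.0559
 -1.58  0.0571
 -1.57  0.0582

$0.25

T = 0.1667;  σ√T = 0.1755
d₁ = [ln(80/60) + (0.064 + 0.43²/2)·0.1667] / 0.1755 = [0.2877 + 0.0261] / 0.1755 = 1.7873 ⇒ 1.79
d₂ = d₁ − σ√T = 1.7873 − 0.1755 = 1.6118 ⇒ 1.61
exp(−rT) = exp(−0.064·0.1667) = 0.9894
N(−d₂) = N(-1.61) = 0.0537;  N(−d₁) = N(-1.79) = 0.0367
P = 60·0.9894·0.0537 − 80·0.0367 = 3.1878 − 2.9360 = 0.2518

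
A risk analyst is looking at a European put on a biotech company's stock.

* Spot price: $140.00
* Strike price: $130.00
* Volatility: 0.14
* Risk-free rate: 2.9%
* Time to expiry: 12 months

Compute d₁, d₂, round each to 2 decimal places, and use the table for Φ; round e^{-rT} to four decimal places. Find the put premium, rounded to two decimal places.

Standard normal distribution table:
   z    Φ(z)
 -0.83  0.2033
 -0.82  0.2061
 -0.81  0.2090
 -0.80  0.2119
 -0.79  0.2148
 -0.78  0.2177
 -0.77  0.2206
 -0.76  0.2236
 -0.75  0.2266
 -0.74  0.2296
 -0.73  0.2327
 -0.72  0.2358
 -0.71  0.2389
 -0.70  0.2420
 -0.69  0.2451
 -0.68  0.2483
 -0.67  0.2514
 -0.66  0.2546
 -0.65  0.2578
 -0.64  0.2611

$2.49

σ√T = 0.14 × 1.0000 = 0.1400
d₁ = [ln(140/130) + (0.029 + ½·0.14²)·1] / (σ√T) = (0.0741 + 0.0388) / 0.1400 = 0.8065 → 0.81
d₂ = 0.8065 − 0.1400 = 0.6665 → 0.67
e^(−rT) = e^(−0.029·1) = 0.9714
P = 130·0.9714·N(-0.67) − 140·N(-0.81) = 130·0.9714·0.2514 − 140·0.2090 = 31.7473 − 29.2600 = 2.4873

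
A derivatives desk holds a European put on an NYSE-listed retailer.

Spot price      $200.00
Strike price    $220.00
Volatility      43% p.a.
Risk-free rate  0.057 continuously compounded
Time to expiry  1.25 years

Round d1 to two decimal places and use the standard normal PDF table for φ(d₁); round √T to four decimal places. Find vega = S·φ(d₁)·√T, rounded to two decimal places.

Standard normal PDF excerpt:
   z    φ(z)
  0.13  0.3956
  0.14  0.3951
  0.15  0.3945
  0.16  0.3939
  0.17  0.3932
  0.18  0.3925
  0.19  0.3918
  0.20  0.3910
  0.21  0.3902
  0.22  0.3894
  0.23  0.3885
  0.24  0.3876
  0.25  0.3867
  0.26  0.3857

σ√T = 0.43·√1.25 = 0.4808
d₁ = [ln(200/220) + (0.057 + 0.43²/2)·1.25] / 0.4808 = [-0.0953 + 0.1868] / 0.4808 = 0.1903 which rounds to 0.19
√T = √1.25 = 1.1180
φ(d₁) = φ(0.19) = 0.3918
vega = S·φ(d₁)·√T = 200·0.3918·1.1180 = 87.6065
(The call has the same vega.)

87.61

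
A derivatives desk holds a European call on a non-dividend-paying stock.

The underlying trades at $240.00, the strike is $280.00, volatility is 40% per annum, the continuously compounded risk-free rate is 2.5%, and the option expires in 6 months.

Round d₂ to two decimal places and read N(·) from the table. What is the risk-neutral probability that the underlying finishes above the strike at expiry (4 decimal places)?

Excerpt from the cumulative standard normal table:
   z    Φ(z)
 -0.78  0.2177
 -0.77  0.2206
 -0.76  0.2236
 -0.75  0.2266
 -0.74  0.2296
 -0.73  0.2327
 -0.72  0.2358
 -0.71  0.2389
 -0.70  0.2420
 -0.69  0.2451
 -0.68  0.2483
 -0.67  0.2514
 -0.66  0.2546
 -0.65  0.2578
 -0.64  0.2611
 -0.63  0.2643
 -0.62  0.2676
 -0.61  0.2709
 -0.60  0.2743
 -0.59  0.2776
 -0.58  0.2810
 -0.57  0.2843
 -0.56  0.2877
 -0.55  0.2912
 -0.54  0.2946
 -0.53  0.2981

0.2611

T = 0.5;  σ√T = 0.2828
d₁ = [ln(240/280) + (0.025 + 0.4²/2)·0.5] / 0.2828 = [-0.1542 + 0.0525] / 0.2828 = -0.3594 → -0.36
d₂ = d₁ − σ√T = -0.3594 − 0.2828 = -0.6422 → -0.64
Risk-neutral Pr[S_T > K] = N(d₂) = N(-0.64) = 0.2611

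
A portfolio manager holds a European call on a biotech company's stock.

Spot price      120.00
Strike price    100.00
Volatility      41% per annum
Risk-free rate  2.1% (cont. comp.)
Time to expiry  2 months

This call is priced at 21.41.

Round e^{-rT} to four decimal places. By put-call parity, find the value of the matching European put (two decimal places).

1.06

exp(−rT) = exp(−0.021·0.1667) = 0.9965
Put-call parity: C − P = S − K·e^(−rT) = 120 − 100·0.9965 = 120 − 99.6500 = 20.3500
P = C − (C − P) = 21.41 − (20.3500) = 1.0600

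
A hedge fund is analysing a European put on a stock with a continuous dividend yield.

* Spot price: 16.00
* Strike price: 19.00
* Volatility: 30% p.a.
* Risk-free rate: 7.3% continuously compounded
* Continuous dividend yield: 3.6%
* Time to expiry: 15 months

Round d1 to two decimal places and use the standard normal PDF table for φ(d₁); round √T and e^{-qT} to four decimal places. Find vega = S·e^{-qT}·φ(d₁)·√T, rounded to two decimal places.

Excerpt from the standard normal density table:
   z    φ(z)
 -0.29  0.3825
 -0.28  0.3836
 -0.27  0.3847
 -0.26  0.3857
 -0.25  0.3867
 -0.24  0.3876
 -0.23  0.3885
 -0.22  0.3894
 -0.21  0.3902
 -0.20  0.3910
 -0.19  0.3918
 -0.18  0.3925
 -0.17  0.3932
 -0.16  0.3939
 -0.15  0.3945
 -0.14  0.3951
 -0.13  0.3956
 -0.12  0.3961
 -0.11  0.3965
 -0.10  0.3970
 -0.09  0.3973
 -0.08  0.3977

6.67

σ√T = 0.3 × 1.1180 = 0.3354
d₁ = [ln(16/19) + (0.073 − 0.036 + ½·0.3²)·1.25] / (σ√T) = (-0.1719 + 0.1025) / 0.3354 = -0.2068 → -0.21
√T = √1.25 = 1.1180
φ(d₁) = φ(-0.21) = 0.3902
e^(−qT) = e^(−0.036·1.25) = 0.9560
vega = S·e^(−qT)·φ(d₁)·√T = 16·0.9560·0.3902·1.1180 = 6.6728
(Call and put vega coincide under Black-Scholes.)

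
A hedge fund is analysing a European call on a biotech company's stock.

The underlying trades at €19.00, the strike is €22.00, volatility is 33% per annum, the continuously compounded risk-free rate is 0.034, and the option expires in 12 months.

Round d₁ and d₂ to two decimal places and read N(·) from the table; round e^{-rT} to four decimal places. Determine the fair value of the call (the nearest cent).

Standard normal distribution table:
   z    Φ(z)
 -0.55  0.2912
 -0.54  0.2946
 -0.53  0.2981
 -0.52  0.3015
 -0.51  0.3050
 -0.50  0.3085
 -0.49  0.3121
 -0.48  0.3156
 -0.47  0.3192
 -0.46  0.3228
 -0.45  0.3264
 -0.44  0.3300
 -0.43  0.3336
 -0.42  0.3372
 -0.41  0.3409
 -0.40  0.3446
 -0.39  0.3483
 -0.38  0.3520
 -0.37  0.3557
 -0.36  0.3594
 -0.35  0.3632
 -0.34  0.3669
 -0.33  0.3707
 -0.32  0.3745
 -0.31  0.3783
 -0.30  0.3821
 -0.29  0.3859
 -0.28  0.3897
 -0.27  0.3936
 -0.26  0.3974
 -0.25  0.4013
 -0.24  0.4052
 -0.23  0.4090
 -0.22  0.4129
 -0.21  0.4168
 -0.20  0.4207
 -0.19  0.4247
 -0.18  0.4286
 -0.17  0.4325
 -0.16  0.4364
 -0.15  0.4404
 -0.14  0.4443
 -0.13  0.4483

T = 1;  σ√T = 0.3300
d₁ = [ln(19/22) + (0.034 + 0.33²/2)·1] / 0.3300 = [-0.1466 + 0.0885] / 0.3300 = -0.1762 ⇒ -0.18
d₂ = d₁ − σ√T = -0.1762 − 0.3300 = -0.5062 ⇒ -0.51
exp(−rT) = exp(−0.034·1) = 0.9666
N(d₁) = N(-0.18) = 0.4286;  N(d₂) = N(-0.51) = 0.3050
C = 19·0.4286 − 22·0.9666·0.3050 = 8.1434 − 6.4859 = 1.6575

€1.66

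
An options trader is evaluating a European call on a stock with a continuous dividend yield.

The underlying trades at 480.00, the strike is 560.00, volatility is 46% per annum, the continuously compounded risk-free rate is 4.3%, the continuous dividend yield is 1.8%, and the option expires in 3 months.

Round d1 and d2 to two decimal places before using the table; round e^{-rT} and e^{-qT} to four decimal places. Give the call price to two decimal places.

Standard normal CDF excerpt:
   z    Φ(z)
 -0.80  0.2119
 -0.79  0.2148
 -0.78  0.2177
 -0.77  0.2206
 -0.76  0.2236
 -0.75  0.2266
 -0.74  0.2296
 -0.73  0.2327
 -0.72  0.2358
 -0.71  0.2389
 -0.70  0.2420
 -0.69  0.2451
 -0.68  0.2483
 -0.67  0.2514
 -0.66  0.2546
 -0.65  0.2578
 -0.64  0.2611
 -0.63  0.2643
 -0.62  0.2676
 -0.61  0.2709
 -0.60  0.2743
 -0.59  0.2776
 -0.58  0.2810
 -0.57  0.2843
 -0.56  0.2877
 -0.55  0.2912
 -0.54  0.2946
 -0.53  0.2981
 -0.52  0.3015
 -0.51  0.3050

18.57

σ√T = 0.46 × 0.5000 = 0.2300
d₁ = [ln(480/560) + (0.043 − 0.018 + ½·0.46²)·0.25] / (σ√T) = (-0.1542 + 0.0327) / 0.2300 = -0.5280 ⇒ -0.53
d₂ = -0.5280 − 0.2300 = -0.7580 ⇒ -0.76
e^(−qT) = e^(−0.018·0.25) = 0.9955;  e^(−rT) = e^(−0.043·0.25) = 0.9893
C = 480·0.9955·N(-0.53) − 560·0.9893·N(-0.76) = 480·0.9955·0.2981 − 560·0.9893·0.2236 = 142.4441 − 123.8762 = 18.5679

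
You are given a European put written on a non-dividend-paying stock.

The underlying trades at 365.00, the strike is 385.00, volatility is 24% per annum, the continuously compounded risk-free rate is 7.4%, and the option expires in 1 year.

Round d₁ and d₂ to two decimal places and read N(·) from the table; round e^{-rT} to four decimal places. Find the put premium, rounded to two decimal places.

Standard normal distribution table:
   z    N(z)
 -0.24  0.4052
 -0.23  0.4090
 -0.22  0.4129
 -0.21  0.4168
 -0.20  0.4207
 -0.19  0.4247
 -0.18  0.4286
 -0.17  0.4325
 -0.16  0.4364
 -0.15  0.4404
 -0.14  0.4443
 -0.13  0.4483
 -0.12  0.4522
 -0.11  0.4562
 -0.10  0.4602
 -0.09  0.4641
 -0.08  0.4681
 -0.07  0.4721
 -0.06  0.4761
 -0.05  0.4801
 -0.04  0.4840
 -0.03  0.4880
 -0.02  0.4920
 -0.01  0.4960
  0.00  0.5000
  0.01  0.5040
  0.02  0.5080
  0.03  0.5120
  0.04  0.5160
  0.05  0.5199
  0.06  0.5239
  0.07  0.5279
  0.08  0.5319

T = 1;  σ√T = 0.2400
d₁ = [ln(365/385) + (0.074 + 0.24²/2)·1] / 0.2400 = [-0.0533 + 0.1028] / 0.2400 = 0.2061 which rounds to 0.21
d₂ = d₁ − σ√T = 0.2061 − 0.2400 = -0.0339 which rounds to -0.03
e^(−rT) = e^(−0.074·1) = 0.9287
N(−d₂) = N(0.03) = 0.5120;  N(−d₁) = N(-0.21) = 0.4168
P = 385·0.9287·0.5120 − 365·0.4168 = 183.0653 − 152.1320 = 30.9333

30.93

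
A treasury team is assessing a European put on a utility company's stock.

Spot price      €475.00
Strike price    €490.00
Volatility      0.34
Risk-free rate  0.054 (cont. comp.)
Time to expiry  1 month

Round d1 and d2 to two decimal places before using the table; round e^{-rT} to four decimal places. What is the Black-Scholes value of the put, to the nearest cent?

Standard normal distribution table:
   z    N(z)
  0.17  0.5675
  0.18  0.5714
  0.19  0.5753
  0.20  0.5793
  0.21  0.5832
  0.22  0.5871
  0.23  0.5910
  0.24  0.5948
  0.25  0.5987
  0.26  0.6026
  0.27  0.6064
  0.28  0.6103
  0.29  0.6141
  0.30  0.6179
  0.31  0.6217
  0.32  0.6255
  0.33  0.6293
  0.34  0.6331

€26.24

σ√T = 0.34 × 0.2887 = 0.0981
d₁ = [ln(475/490) + (0.054 + 0.34²/2)·0.08333] / 0.0981 = [-0.0311 + 0.0093] / 0.0981 = -0.2218 ⇒ -0.22
d₂ = d₁ − σ√T = -0.2218 − 0.0981 = -0.3200 ⇒ -0.32
exp(−rT) = exp(−0.054·0.08333) = 0.9955
P = 490·0.9955·N(0.32) − 475·N(0.22) = 490·0.9955·0.6255 − 475·0.5871 = 305.1158 − 278.8725 = 26.2433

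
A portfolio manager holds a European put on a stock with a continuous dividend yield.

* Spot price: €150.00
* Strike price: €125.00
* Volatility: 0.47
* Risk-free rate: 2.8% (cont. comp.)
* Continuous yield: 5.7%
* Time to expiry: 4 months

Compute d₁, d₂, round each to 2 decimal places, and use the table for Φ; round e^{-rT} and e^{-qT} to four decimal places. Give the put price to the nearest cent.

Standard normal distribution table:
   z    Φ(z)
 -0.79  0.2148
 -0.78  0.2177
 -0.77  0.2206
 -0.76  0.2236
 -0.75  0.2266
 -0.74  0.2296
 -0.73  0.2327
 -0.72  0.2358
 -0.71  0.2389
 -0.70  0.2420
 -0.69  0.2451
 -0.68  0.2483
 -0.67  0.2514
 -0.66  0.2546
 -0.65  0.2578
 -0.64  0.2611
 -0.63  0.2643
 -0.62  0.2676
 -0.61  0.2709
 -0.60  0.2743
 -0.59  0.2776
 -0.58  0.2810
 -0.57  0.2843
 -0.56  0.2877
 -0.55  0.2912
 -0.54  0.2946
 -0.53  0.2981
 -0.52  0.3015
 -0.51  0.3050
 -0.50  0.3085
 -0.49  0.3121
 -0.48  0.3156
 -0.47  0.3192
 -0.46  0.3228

σ√T = 0.47 × 0.5774 = 0.2714
ln(S/K) + (r − q + σ²/2)T = ln(150/125) + (0.028 − 0.057 + 0.47²/2)·0.3333 = 0.1823 + 0.0271 = 0.2095
d₁ = 0.2095 / 0.2714 = 0.7719 → 0.77
d₂ = d₁ − σ√T = 0.7719 − 0.2714 = 0.5006 → 0.50
exp(−qT) = exp(−0.057·0.3333) = 0.9812;  exp(−rT) = exp(−0.028·0.3333) = 0.9907
N(−d₂) = N(-0.50) = 0.3085;  N(−d₁) = N(-0.77) = 0.2206
P = 125·0.9907·0.3085 − 150·0.9812·0.2206 = 38.2039 − 32.4679 = 5.7360

€5.74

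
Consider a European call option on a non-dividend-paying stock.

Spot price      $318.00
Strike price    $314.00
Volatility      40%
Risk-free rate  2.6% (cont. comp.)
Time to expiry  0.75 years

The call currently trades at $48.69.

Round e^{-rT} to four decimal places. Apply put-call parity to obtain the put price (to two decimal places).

exp(−rT) = exp(−0.026·0.75) = 0.9807
Put-call parity: C − P = S − K·e^(−rT) = 318 − 314·0.9807 = 318 − 307.9398 = 10.0602
P = C − (C − P) = 48.69 − (10.0602) = 38.6298

$38.63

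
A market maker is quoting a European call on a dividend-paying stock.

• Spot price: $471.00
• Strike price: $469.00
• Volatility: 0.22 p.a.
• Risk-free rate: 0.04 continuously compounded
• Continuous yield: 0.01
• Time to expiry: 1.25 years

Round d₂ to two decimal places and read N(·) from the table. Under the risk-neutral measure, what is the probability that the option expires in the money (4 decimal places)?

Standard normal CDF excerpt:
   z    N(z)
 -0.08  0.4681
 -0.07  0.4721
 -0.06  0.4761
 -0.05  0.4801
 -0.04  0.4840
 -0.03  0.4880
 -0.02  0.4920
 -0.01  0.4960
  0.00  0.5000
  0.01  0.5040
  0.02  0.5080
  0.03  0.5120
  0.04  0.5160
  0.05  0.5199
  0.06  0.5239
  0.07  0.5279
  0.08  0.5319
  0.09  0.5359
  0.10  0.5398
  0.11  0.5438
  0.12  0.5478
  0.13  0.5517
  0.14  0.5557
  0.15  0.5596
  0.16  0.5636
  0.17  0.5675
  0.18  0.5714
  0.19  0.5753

0.5199

σ√T = 0.22·√1.25 = 0.2460
d₁ = [ln(471/469) + (0.04 − 0.01 + 0.22²/2)·1.25] / 0.2460 = [0.0043 + 0.0678] / 0.2460 = 0.2927 which rounds to 0.29
d₂ = d₁ − σ√T = 0.2927 − 0.2460 = 0.0468 which rounds to 0.05
Pr(exercise) under Q = N(d₂) = 0.5199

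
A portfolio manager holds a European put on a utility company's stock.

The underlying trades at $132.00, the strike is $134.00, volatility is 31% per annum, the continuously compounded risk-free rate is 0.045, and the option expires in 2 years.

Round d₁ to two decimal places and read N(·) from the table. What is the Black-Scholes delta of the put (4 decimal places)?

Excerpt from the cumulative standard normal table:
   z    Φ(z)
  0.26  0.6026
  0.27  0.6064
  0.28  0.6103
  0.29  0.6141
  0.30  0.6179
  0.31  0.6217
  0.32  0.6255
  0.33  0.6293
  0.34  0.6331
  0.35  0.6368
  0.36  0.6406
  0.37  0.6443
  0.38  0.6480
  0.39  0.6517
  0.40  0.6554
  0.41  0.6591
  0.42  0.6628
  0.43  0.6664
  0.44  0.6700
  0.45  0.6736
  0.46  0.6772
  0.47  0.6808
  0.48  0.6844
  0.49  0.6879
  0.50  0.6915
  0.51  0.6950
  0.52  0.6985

-0.3483

T = 2;  σ√T = 0.4384
d₁ = [ln(132/134) + (0.045 + 0.31²/2)·2] / 0.4384 = [-0.0150 + 0.1861] / 0.4384 = 0.3902 → 0.39
N(d₁) = N(0.39) = 0.6517
Δ_put = N(d₁) − 1 = 0.6517 − 1 = -0.3483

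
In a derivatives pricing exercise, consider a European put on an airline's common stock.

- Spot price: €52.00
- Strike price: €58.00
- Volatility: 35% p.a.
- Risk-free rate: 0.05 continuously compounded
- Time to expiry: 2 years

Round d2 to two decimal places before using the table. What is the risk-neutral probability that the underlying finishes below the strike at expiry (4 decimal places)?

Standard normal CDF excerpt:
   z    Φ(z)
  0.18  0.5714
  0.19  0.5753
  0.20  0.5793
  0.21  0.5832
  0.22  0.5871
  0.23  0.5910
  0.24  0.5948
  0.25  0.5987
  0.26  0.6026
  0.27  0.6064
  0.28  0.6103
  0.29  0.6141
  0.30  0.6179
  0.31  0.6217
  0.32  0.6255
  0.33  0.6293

0.6064

T = 2;  σ√T = 0.4950
d₁ = [ln(52/58) + (0.05 + ½·0.35²)·2] / (σ√T) = (-0.1092 + 0.2225) / 0.4950 = 0.2289 ≈ 0.23
d₂ = 0.2289 − 0.4950 = -0.2661 ≈ -0.27
Pr(exercise) under Q = N(−d₂) = N(0.27) = 0.6064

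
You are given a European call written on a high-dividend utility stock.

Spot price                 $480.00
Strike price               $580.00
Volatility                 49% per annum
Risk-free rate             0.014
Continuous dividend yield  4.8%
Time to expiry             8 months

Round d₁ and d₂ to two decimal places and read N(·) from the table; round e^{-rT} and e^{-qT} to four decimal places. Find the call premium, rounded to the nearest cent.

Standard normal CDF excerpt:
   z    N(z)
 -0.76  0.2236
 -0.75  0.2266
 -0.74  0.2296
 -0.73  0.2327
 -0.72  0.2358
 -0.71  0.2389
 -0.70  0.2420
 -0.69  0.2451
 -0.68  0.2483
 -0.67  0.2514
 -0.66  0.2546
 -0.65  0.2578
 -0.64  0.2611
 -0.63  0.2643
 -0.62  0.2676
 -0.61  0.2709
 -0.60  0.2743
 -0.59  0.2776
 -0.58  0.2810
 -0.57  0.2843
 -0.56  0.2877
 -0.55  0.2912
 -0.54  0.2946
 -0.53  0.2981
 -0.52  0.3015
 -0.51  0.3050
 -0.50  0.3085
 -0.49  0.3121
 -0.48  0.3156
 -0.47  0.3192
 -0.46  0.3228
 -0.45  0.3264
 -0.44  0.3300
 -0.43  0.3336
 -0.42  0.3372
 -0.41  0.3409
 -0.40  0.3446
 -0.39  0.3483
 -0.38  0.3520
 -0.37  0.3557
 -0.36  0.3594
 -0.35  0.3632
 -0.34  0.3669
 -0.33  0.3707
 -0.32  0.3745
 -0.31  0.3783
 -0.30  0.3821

T = 0.6667;  σ√T = 0.4001
ln(S/K) + (r − q + σ²/2)T = ln(480/580) + (0.014 − 0.048 + 0.49²/2)·0.6667 = -0.1892 + 0.0574 = -0.1319
d₁ = -0.1319 / 0.4001 = -0.3296 → -0.33
d₂ = d₁ − σ√T = -0.3296 − 0.4001 = -0.7297 → -0.73
exp(−qT) = exp(−0.048·0.6667) = 0.9685;  exp(−rT) = exp(−0.014·0.6667) = 0.9907
N(d₁) = N(-0.33) = 0.3707;  N(d₂) = N(-0.73) = 0.2327
C = 480·0.9685·0.3707 − 580·0.9907·0.2327 = 172.3310 − 133.7108 = 38.6202

$38.62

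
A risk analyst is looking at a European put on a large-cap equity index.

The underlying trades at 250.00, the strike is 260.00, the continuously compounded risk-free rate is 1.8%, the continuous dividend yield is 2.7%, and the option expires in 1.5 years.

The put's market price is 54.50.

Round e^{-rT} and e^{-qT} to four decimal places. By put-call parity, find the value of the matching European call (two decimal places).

e^(−qT) = e^(−0.027·1.5) = 0.9603;  e^(−rT) = e^(−0.018·1.5) = 0.9734
Put-call parity: C − P = S·e^(−qT) − K·e^(−rT) = 250·0.9603 − 260·0.9734 = 240.0750 − 253.0840 = -13.0090
C = P + (C − P) = 54.50 + (-13.0090) = 41.4910

41.49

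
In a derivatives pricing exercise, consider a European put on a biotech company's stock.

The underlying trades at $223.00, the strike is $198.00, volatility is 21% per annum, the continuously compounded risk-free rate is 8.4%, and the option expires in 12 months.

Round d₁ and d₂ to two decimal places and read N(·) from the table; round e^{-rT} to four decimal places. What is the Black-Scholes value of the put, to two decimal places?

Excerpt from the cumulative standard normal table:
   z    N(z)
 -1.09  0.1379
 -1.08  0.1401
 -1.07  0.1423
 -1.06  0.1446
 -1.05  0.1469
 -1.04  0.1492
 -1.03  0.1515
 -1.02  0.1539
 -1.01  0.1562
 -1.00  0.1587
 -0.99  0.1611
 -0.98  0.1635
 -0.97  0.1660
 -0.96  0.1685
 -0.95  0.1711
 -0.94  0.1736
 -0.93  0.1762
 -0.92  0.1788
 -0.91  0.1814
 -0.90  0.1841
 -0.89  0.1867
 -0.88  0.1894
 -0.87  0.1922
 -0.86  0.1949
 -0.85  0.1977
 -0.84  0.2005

$3.75

T = 1;  σ√T = 0.2100
d₁ = [ln(223/198) + (0.084 + 0.21²/2)·1] / 0.2100 = [0.1189 + 0.1061] / 0.2100 = 1.0712 which rounds to 1.07
d₂ = d₁ − σ√T = 1.0712 − 0.2100 = 0.8612 which rounds to 0.86
e^(−rT) = e^(−0.084·1) = 0.9194
N(−d₂) = N(-0.86) = 0.1949;  N(−d₁) = N(-1.07) = 0.1423
P = 198·0.9194·0.1949 − 223·0.1423 = 35.4798 − 31.7329 = 3.7469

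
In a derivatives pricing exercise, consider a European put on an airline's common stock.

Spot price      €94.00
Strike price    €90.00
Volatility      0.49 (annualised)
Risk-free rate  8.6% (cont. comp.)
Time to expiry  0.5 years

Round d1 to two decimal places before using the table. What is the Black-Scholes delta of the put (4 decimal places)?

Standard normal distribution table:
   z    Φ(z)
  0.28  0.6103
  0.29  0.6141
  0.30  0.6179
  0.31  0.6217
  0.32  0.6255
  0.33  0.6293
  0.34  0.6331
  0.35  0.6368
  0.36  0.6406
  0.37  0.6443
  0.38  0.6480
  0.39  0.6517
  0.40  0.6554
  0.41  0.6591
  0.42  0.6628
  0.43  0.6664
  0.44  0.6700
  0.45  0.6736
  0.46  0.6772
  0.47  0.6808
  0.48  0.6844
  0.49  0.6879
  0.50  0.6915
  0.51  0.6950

T = 0.5;  σ√T = 0.3465
d₁ = [ln(94/90) + (0.086 + 0.49²/2)·0.5] / 0.3465 = [0.0435 + 0.1030] / 0.3465 = 0.4229 → 0.42
N(d₁) = N(0.42) = 0.6628
Δ_put = N(d₁) − 1 = 0.6628 − 1 = -0.3372

-0.3372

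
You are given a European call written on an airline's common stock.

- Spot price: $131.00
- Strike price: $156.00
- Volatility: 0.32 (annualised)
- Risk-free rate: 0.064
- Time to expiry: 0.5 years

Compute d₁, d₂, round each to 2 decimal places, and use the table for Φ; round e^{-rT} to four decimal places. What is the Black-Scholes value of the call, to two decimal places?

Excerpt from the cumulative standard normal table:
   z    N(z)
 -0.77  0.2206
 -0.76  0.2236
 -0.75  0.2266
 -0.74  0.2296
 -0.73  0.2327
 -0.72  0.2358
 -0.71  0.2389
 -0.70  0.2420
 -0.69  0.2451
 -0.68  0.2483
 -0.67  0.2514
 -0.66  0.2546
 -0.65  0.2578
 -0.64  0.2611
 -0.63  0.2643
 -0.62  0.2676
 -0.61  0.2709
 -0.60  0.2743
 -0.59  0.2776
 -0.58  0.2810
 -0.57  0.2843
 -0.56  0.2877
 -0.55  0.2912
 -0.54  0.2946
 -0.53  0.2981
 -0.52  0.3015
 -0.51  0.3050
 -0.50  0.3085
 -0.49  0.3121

σ√T = 0.32 × 0.7071 = 0.2263
d₁ = [ln(131/156) + (0.064 + 0.32²/2)·0.5] / 0.2263 = [-0.1747 + 0.0576] / 0.2263 = -0.5173 → -0.52
d₂ = d₁ − σ√T = -0.5173 − 0.2263 = -0.7436 → -0.74
e^(−rT) = e^(−0.064·0.5) = 0.9685
N(d₁) = N(-0.52) = 0.3015;  N(d₂) = N(-0.74) = 0.2296
C = 131·0.3015 − 156·0.9685·0.2296 = 39.4965 − 34.6893 = 4.8072

$4.81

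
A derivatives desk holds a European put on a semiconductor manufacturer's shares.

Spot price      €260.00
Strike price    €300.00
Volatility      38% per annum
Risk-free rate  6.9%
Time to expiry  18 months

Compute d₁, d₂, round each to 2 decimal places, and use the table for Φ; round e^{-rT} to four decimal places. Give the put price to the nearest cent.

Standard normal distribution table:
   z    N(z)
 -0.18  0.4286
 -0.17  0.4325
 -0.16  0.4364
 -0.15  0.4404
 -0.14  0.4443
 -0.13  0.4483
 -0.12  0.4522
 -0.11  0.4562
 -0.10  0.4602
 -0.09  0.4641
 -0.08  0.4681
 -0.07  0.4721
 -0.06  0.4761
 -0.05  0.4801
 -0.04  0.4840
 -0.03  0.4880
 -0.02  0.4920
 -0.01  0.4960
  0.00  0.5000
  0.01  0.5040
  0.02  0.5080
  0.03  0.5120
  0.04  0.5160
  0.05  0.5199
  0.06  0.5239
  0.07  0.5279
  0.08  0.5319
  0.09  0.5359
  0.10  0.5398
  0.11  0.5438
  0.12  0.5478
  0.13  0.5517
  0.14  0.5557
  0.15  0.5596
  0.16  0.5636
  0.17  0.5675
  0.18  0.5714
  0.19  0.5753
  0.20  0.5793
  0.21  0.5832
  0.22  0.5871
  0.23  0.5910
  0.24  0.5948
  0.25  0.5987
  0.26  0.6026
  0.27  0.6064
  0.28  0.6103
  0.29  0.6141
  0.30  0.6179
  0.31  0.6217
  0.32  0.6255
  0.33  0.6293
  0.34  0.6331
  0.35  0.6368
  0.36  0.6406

€54.70

σ√T = 0.38 × 1.2247 = 0.4654
d₁ = [ln(260/300) + (0.069 + 0.38²/2)·1.5] / 0.4654 = [-0.1431 + 0.2118] / 0.4654 = 0.1476 which rounds to 0.15
d₂ = d₁ − σ√T = 0.1476 − 0.4654 = -0.3178 which rounds to -0.32
exp(−rT) = exp(−0.069·1.5) = 0.9017
N(−d₂) = N(0.32) = 0.6255;  N(−d₁) = N(-0.15) = 0.4404
P = 300·0.9017·0.6255 − 260·0.4404 = 169.2040 − 114.5040 = 54.7000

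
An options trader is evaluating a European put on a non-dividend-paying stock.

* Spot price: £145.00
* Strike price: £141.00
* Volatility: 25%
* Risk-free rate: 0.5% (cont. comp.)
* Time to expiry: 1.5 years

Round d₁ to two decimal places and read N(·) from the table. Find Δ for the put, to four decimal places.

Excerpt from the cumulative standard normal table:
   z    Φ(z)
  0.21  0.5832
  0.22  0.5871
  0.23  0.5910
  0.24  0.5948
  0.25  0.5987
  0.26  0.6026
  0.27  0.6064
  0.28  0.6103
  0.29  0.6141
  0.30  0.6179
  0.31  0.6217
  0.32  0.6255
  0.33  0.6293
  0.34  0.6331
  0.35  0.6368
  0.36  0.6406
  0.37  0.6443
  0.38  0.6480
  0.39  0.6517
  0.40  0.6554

σ√T = 0.25 × 1.2247 = 0.3062
ln(S/K) + (r + σ²/2)T = ln(145/141) + (0.005 + 0.25²/2)·1.5 = 0.0280 + 0.0544 = 0.0823
d₁ = 0.0823 / 0.3062 = 0.2690 ≈ 0.27
N(d₁) = N(0.27) = 0.6064
Δ_put = N(d₁) − 1 = 0.6064 − 1 = -0.3936

-0.3936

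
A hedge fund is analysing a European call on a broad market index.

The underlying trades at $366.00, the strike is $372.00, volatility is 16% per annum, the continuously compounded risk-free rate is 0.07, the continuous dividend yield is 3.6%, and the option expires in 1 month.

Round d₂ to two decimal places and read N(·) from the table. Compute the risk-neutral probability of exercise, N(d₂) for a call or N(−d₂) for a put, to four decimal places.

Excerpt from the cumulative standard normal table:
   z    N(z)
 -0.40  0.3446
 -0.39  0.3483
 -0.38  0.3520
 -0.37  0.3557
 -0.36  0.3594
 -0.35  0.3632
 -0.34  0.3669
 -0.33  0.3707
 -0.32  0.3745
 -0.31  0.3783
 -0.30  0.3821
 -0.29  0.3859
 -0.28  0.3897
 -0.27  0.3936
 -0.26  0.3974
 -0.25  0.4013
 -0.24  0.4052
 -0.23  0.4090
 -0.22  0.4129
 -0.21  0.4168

σ√T = 0.16 × 0.2887 = 0.0462
d₁ = [ln(366/372) + (0.07 − 0.036 + 0.16²/2)·0.08333] / 0.0462 = [-0.0163 + 0.0039] / 0.0462 = -0.2676 → -0.27
d₂ = d₁ − σ√T = -0.2676 − 0.0462 = -0.3138 → -0.31
Risk-neutral Pr[S_T > K] = N(d₂) = N(-0.31) = 0.3783

0.3783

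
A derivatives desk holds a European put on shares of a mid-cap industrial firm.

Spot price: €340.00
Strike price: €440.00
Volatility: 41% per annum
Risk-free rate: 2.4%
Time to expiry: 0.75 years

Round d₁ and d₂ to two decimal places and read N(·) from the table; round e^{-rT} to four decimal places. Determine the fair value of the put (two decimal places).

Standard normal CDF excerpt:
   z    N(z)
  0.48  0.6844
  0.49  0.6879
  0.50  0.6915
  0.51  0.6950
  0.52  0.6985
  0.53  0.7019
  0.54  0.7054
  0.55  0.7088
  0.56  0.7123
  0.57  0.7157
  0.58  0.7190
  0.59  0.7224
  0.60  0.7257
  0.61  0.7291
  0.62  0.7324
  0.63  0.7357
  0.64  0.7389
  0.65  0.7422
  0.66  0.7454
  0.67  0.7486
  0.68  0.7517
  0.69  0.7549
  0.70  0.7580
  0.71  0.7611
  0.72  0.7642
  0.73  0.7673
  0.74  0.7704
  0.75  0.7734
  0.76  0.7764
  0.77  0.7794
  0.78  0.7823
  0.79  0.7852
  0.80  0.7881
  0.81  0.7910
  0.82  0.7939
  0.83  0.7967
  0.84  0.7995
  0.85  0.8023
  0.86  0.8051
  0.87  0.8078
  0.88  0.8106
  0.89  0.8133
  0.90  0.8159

€111.62

T = 0.75;  σ√T = 0.3551
ln(S/K) + (r + σ²/2)T = ln(340/440) + (0.024 + 0.41²/2)·0.75 = -0.2578 + 0.0810 = -0.1768
d₁ = -0.1768 / 0.3551 = -0.4979 ≈ -0.50
d₂ = d₁ − σ√T = -0.4979 − 0.3551 = -0.8530 ≈ -0.85
e^(−rT) = e^(−0.024·0.75) = 0.9822
N(−d₂) = N(0.85) = 0.8023;  N(−d₁) = N(0.50) = 0.6915
P = 440·0.9822·0.8023 − 340·0.6915 = 346.7284 − 235.1100 = 111.6184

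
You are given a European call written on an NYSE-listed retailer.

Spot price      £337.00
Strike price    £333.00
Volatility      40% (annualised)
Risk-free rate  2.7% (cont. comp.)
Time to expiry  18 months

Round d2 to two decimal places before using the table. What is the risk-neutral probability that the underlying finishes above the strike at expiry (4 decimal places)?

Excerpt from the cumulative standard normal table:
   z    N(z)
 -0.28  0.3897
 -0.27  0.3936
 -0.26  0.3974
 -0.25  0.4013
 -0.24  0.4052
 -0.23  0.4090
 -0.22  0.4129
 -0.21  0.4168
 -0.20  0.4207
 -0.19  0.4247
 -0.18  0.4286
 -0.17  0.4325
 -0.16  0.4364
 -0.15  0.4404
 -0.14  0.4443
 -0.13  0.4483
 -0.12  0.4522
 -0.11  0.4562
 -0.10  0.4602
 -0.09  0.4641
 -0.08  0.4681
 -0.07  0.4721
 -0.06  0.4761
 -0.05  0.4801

σ√T = 0.4·√1.5 = 0.4899
ln(S/K) + (r + σ²/2)T = ln(337/333) + (0.027 + 0.4²/2)·1.5 = 0.0119 + 0.1605 = 0.1724
d₁ = 0.1724 / 0.4899 = 0.3520 which rounds to 0.35
d₂ = d₁ − σ√T = 0.3520 − 0.4899 = -0.1379 which rounds to -0.14
Pr(exercise) under Q = N(d₂) = 0.4443

0.4443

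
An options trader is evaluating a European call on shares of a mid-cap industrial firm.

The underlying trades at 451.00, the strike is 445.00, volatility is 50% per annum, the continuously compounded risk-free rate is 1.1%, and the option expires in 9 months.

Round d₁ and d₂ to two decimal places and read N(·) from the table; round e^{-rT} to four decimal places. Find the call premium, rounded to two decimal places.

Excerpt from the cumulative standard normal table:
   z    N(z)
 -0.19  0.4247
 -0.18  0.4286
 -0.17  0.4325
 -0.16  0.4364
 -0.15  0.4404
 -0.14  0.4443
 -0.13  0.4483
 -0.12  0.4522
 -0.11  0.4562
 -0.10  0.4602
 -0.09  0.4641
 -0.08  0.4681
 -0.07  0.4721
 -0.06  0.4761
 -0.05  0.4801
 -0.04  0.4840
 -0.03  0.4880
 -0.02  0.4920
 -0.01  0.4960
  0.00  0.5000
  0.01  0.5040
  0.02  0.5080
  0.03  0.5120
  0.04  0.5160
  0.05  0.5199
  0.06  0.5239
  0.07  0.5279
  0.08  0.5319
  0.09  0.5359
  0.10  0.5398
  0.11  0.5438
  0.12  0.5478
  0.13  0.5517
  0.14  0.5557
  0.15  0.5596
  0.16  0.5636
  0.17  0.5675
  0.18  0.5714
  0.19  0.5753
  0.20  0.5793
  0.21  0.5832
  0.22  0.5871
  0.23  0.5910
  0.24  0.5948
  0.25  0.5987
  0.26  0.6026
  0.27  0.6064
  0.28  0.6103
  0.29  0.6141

82.60

σ√T = 0.5 × 0.8660 = 0.4330
d₁ = [ln(451/445) + (0.011 + 0.5²/2)·0.75] / 0.4330 = [0.0134 + 0.1020] / 0.4330 = 0.2665 ≈ 0.27
d₂ = d₁ − σ√T = 0.2665 − 0.4330 = -0.1665 ≈ -0.17
e^(−rT) = e^(−0.011·0.75) = 0.9918
N(d₁) = N(0.27) = 0.6064;  N(d₂) = N(-0.17) = 0.4325
C = 451·0.6064 − 445·0.9918·0.4325 = 273.4864 − 190.8843 = 82.6021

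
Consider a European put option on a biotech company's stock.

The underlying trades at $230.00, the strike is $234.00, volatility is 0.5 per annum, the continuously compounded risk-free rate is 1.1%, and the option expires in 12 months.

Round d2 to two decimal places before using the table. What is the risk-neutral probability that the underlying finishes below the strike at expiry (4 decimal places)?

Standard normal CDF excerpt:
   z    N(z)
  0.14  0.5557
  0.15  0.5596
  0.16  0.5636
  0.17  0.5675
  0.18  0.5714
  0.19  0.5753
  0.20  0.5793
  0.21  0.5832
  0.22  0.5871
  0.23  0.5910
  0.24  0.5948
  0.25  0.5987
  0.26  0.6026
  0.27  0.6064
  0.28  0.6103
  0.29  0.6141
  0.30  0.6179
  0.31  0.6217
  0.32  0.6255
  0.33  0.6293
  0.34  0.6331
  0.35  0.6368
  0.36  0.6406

0.6026

σ√T = 0.5·√1 = 0.5000
d₁ = [ln(230/234) + (0.011 + 0.5²/2)·1] / 0.5000 = [-0.0172 + 0.1360] / 0.5000 = 0.2375 ⇒ 0.24
d₂ = d₁ − σ√T = 0.2375 − 0.5000 = -0.2625 ⇒ -0.26
Pr(exercise) under Q = N(−d₂) = N(0.26) = 0.6026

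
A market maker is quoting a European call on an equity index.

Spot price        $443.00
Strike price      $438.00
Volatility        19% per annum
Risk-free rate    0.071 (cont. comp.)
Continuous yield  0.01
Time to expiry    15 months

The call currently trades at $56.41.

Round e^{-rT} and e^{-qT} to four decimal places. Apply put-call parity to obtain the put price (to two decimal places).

exp(−qT) = exp(−0.01·1.25) = 0.9876;  exp(−rT) = exp(−0.071·1.25) = 0.9151
Put-call parity: C − P = S·e^(−qT) − K·e^(−rT) = 443·0.9876 − 438·0.9151 = 437.5068 − 400.8138 = 36.6930
P = C − (C − P) = 56.41 − (36.6930) = 19.7170

$19.72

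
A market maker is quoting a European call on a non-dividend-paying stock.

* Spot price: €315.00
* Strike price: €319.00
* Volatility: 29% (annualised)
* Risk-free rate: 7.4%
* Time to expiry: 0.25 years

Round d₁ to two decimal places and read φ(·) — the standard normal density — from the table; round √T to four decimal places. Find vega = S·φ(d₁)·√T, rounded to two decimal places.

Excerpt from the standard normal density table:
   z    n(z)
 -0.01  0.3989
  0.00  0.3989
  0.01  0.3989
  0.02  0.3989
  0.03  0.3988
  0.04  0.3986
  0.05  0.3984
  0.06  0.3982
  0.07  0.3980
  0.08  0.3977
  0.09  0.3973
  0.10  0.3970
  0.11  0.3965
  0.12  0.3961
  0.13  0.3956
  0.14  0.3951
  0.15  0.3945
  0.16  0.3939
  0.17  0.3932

σ√T = 0.29 × 0.5000 = 0.1450
d₁ = [ln(315/319) + (0.074 + ½·0.29²)·0.25] / (σ√T) = (-0.0126 + 0.0290) / 0.1450 = 0.1131 which rounds to 0.11
√T = √0.25 = 0.5000
φ(d₁) = φ(0.11) = 0.3965
vega = S·φ(d₁)·√T = 315·0.3965·0.5000 = 62.4488

62.45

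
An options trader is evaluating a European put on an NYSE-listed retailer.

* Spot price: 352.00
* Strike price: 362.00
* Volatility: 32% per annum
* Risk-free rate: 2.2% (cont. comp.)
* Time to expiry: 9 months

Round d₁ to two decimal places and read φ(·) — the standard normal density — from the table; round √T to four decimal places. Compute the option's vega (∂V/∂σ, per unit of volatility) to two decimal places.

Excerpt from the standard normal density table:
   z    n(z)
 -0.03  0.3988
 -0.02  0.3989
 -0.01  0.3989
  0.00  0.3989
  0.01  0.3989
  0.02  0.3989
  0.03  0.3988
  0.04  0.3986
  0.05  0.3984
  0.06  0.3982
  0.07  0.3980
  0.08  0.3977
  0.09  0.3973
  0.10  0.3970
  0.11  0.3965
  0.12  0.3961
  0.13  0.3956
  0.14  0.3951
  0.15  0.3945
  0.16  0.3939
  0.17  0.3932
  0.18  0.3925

T = 0.75;  σ√T = 0.2771
ln(S/K) + (r + σ²/2)T = ln(352/362) + (0.022 + 0.32²/2)·0.75 = -0.0280 + 0.0549 = 0.0269
d₁ = 0.0269 / 0.2771 = 0.0970 which rounds to 0.10
√T = √0.75 = 0.8660
φ(d₁) = φ(0.10) = 0.3970
vega = S·φ(d₁)·√T = 352·0.3970·0.8660 = 121.0183
(The call has the same vega.)

121.02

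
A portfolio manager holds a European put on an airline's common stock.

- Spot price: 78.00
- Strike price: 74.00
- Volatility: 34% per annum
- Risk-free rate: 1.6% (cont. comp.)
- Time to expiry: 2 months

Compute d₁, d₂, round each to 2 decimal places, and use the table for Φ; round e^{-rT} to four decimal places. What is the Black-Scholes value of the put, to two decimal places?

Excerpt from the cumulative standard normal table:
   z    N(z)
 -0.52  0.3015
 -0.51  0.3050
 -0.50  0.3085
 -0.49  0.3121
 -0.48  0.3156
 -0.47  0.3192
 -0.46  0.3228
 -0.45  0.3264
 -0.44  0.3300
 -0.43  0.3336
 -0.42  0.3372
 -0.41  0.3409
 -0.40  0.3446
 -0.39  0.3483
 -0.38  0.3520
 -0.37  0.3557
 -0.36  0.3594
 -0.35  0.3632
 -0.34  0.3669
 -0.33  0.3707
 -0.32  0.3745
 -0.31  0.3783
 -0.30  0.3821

σ√T = 0.34 × 0.4082 = 0.1388
d₁ = [ln(78/74) + (0.016 + 0.34²/2)·0.1667] / 0.1388 = [0.0526 + 0.0123] / 0.1388 = 0.4679 ⇒ 0.47
d₂ = d₁ − σ√T = 0.4679 − 0.1388 = 0.3291 ⇒ 0.33
exp(−rT) = exp(−0.016·0.1667) = 0.9973
N(−d₂) = N(-0.33) = 0.3707;  N(−d₁) = N(-0.47) = 0.3192
P = 74·0.9973·0.3707 − 78·0.3192 = 27.3577 − 24.8976 = 2.4601

2.46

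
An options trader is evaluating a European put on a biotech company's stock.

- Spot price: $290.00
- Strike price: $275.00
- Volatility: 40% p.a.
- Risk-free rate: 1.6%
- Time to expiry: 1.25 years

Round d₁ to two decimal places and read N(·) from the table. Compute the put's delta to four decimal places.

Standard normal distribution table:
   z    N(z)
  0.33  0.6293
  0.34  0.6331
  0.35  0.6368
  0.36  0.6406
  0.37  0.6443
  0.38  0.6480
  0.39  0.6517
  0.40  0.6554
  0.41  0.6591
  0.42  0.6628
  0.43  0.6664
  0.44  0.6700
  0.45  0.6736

σ√T = 0.4·√1.25 = 0.4472
d₁ = [ln(290/275) + (0.016 + 0.4²/2)·1.25] / 0.4472 = [0.0531 + 0.1200] / 0.4472 = 0.3871 → 0.39
N(d₁) = N(0.39) = 0.6517
Δ_put = N(d₁) − 1 = 0.6517 − 1 = -0.3483

-0.3483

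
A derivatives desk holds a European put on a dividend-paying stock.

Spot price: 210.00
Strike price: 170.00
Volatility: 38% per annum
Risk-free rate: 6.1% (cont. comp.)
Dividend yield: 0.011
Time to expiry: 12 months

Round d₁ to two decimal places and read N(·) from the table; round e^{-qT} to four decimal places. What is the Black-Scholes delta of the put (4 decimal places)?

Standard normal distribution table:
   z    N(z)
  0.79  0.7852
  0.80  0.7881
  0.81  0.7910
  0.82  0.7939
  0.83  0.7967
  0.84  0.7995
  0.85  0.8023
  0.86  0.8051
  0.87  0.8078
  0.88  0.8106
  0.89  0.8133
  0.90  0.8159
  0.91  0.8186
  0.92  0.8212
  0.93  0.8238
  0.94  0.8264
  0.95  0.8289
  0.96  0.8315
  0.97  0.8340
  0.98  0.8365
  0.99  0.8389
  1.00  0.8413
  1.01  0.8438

-0.1873

σ√T = 0.38 × 1.0000 = 0.3800
d₁ = [ln(210/170) + (0.061 − 0.011 + ½·0.38²)·1] / (σ√T) = (0.2113 + 0.1222) / 0.3800 = 0.8777 → 0.88
N(d₁) = N(0.88) = 0.8106
Δ_put = exp(−qT)·(N(d₁) − 1) = 0.9891·(0.8106 − 1) = -0.1873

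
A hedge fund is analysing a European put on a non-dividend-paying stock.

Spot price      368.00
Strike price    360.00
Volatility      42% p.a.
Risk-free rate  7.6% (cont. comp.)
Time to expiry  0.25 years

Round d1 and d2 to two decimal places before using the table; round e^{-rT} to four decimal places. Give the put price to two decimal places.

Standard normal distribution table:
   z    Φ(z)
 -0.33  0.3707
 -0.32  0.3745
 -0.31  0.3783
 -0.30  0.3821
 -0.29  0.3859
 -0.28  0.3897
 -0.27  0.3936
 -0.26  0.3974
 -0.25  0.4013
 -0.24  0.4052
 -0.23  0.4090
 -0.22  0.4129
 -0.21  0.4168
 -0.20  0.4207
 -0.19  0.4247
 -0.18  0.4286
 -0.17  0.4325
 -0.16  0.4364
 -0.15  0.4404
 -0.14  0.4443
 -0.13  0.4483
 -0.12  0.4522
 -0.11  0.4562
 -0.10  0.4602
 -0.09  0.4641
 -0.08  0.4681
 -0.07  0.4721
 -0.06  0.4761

23.32

σ√T = 0.42 × 0.5000 = 0.2100
d₁ = [ln(368/360) + (0.076 + 0.42²/2)·0.25] / 0.2100 = [0.0220 + 0.0410] / 0.2100 = 0.3001 ≈ 0.30
d₂ = d₁ − σ√T = 0.3001 − 0.2100 = 0.0901 ≈ 0.09
exp(−rT) = exp(−0.076·0.25) = 0.9812
P = 360·0.9812·N(-0.09) − 368·N(-0.30) = 360·0.9812·0.4641 − 368·0.3821 = 163.9350 − 140.6128 = 23.3222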